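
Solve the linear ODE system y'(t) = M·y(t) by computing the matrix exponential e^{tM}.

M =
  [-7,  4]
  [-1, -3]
e^{tM} =
  [-2*t*exp(-5*t) + exp(-5*t), 4*t*exp(-5*t)]
  [-t*exp(-5*t), 2*t*exp(-5*t) + exp(-5*t)]

Strategy: write M = P · J · P⁻¹ where J is a Jordan canonical form, so e^{tM} = P · e^{tJ} · P⁻¹, and e^{tJ} can be computed block-by-block.

M has Jordan form
J =
  [-5,  1]
  [ 0, -5]
(up to reordering of blocks).

Per-block formulas:
  For a 2×2 Jordan block J_2(-5): exp(t · J_2(-5)) = e^(-5t)·(I + t·N), where N is the 2×2 nilpotent shift.

After assembling e^{tJ} and conjugating by P, we get:

e^{tM} =
  [-2*t*exp(-5*t) + exp(-5*t), 4*t*exp(-5*t)]
  [-t*exp(-5*t), 2*t*exp(-5*t) + exp(-5*t)]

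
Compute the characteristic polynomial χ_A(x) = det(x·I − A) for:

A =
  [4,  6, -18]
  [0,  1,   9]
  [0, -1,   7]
x^3 - 12*x^2 + 48*x - 64

Expanding det(x·I − A) (e.g. by cofactor expansion or by noting that A is similar to its Jordan form J, which has the same characteristic polynomial as A) gives
  χ_A(x) = x^3 - 12*x^2 + 48*x - 64
which factors as (x - 4)^3. The eigenvalues (with algebraic multiplicities) are λ = 4 with multiplicity 3.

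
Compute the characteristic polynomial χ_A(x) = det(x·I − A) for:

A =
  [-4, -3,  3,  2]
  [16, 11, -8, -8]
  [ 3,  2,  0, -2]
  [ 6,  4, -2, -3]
x^4 - 4*x^3 + 6*x^2 - 4*x + 1

Expanding det(x·I − A) (e.g. by cofactor expansion or by noting that A is similar to its Jordan form J, which has the same characteristic polynomial as A) gives
  χ_A(x) = x^4 - 4*x^3 + 6*x^2 - 4*x + 1
which factors as (x - 1)^4. The eigenvalues (with algebraic multiplicities) are λ = 1 with multiplicity 4.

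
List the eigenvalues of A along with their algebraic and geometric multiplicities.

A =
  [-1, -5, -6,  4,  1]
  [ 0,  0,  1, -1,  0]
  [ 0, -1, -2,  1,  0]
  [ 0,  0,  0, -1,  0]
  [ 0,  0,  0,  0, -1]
λ = -1: alg = 5, geom = 3

Step 1 — factor the characteristic polynomial to read off the algebraic multiplicities:
  χ_A(x) = (x + 1)^5

Step 2 — compute geometric multiplicities via the rank-nullity identity g(λ) = n − rank(A − λI):
  rank(A − (-1)·I) = 2, so dim ker(A − (-1)·I) = n − 2 = 3

Summary:
  λ = -1: algebraic multiplicity = 5, geometric multiplicity = 3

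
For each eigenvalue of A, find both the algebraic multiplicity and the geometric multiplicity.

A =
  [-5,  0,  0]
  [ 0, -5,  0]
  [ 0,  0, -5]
λ = -5: alg = 3, geom = 3

Step 1 — factor the characteristic polynomial to read off the algebraic multiplicities:
  χ_A(x) = (x + 5)^3

Step 2 — compute geometric multiplicities via the rank-nullity identity g(λ) = n − rank(A − λI):
  rank(A − (-5)·I) = 0, so dim ker(A − (-5)·I) = n − 0 = 3

Summary:
  λ = -5: algebraic multiplicity = 3, geometric multiplicity = 3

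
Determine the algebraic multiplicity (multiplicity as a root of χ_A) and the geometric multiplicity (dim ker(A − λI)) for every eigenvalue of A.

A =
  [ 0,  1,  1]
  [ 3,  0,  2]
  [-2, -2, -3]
λ = -1: alg = 3, geom = 1

Step 1 — factor the characteristic polynomial to read off the algebraic multiplicities:
  χ_A(x) = (x + 1)^3

Step 2 — compute geometric multiplicities via the rank-nullity identity g(λ) = n − rank(A − λI):
  rank(A − (-1)·I) = 2, so dim ker(A − (-1)·I) = n − 2 = 1

Summary:
  λ = -1: algebraic multiplicity = 3, geometric multiplicity = 1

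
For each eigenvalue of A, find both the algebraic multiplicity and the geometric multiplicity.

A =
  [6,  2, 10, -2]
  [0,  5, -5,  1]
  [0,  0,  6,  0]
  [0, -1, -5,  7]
λ = 6: alg = 4, geom = 3

Step 1 — factor the characteristic polynomial to read off the algebraic multiplicities:
  χ_A(x) = (x - 6)^4

Step 2 — compute geometric multiplicities via the rank-nullity identity g(λ) = n − rank(A − λI):
  rank(A − (6)·I) = 1, so dim ker(A − (6)·I) = n − 1 = 3

Summary:
  λ = 6: algebraic multiplicity = 4, geometric multiplicity = 3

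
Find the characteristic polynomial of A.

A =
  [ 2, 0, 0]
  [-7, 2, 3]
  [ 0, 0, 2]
x^3 - 6*x^2 + 12*x - 8

Expanding det(x·I − A) (e.g. by cofactor expansion or by noting that A is similar to its Jordan form J, which has the same characteristic polynomial as A) gives
  χ_A(x) = x^3 - 6*x^2 + 12*x - 8
which factors as (x - 2)^3. The eigenvalues (with algebraic multiplicities) are λ = 2 with multiplicity 3.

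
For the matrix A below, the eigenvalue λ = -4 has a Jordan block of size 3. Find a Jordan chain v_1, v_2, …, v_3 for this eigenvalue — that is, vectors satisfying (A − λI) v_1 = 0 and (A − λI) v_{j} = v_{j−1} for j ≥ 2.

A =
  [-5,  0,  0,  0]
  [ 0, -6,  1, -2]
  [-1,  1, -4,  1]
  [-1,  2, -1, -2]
A Jordan chain for λ = -4 of length 3:
v_1 = (0, 1, 0, -1)ᵀ
v_2 = (0, -2, 1, 2)ᵀ
v_3 = (0, 1, 0, 0)ᵀ

Let N = A − (-4)·I. We want v_3 with N^3 v_3 = 0 but N^2 v_3 ≠ 0; then v_{j-1} := N · v_j for j = 3, …, 2.

Pick v_3 = (0, 1, 0, 0)ᵀ.
Then v_2 = N · v_3 = (0, -2, 1, 2)ᵀ.
Then v_1 = N · v_2 = (0, 1, 0, -1)ᵀ.

Sanity check: (A − (-4)·I) v_1 = (0, 0, 0, 0)ᵀ = 0. ✓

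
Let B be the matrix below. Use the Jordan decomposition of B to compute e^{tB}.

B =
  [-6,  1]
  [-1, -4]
e^{tB} =
  [-t*exp(-5*t) + exp(-5*t), t*exp(-5*t)]
  [-t*exp(-5*t), t*exp(-5*t) + exp(-5*t)]

Strategy: write B = P · J · P⁻¹ where J is a Jordan canonical form, so e^{tB} = P · e^{tJ} · P⁻¹, and e^{tJ} can be computed block-by-block.

B has Jordan form
J =
  [-5,  1]
  [ 0, -5]
(up to reordering of blocks).

Per-block formulas:
  For a 2×2 Jordan block J_2(-5): exp(t · J_2(-5)) = e^(-5t)·(I + t·N), where N is the 2×2 nilpotent shift.

After assembling e^{tJ} and conjugating by P, we get:

e^{tB} =
  [-t*exp(-5*t) + exp(-5*t), t*exp(-5*t)]
  [-t*exp(-5*t), t*exp(-5*t) + exp(-5*t)]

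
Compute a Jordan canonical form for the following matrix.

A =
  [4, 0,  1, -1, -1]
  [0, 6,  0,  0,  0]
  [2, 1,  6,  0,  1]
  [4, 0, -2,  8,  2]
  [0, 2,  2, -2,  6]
J_3(6) ⊕ J_1(6) ⊕ J_1(6)

The characteristic polynomial is
  det(x·I − A) = x^5 - 30*x^4 + 360*x^3 - 2160*x^2 + 6480*x - 7776 = (x - 6)^5

Eigenvalues and multiplicities (the geometric multiplicity of λ is n − rank(A − λI), which equals the number of Jordan blocks for λ):
  λ = 6: algebraic multiplicity = 5, geometric multiplicity = 3

Determining the block sizes for each eigenvalue:
  λ = 6: with am = 5 and gm = 3, the partition is not yet determined (e.g. several partitions of 5 into 3 parts exist). Let N = A − (6)·I. Computing rank(N^1) = 2, rank(N^2) = 1, rank(N^3) = 0; the number of blocks of size ≥ j is rank(N^{j−1}) − rank(N^j), giving [3, 1, 1]. So we have 1 block(s) of size 3, 2 block(s) of size 1 → block sizes [3, 1, 1]

Assembling the blocks gives a Jordan form
J =
  [6, 1, 0, 0, 0]
  [0, 6, 1, 0, 0]
  [0, 0, 6, 0, 0]
  [0, 0, 0, 6, 0]
  [0, 0, 0, 0, 6]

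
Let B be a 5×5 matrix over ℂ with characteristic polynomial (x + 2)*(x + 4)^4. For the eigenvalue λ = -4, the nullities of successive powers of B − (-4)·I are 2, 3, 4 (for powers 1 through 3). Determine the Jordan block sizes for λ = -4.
Block sizes for λ = -4: [3, 1]

From the dimensions of kernels of powers, the number of Jordan blocks of size at least j is d_j − d_{j−1} where d_j = dim ker(N^j) (with d_0 = 0). Computing the differences gives [2, 1, 1].
The number of blocks of size exactly k is (#blocks of size ≥ k) − (#blocks of size ≥ k + 1), so the partition is: 1 block(s) of size 1, 1 block(s) of size 3.
In nonincreasing order the block sizes are [3, 1].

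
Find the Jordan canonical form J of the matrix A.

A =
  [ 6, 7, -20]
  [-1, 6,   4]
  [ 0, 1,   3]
J_3(5)

The characteristic polynomial is
  det(x·I − A) = x^3 - 15*x^2 + 75*x - 125 = (x - 5)^3

Eigenvalues and multiplicities (the geometric multiplicity of λ is n − rank(A − λI), which equals the number of Jordan blocks for λ):
  λ = 5: algebraic multiplicity = 3, geometric multiplicity = 1

Determining the block sizes for each eigenvalue:
  λ = 5: one block (gm = 1), so the single block has size am = 3 → block sizes [3]

Assembling the blocks gives a Jordan form
J =
  [5, 1, 0]
  [0, 5, 1]
  [0, 0, 5]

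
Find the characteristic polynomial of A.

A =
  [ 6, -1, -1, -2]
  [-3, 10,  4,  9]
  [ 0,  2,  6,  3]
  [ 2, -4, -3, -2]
x^4 - 20*x^3 + 150*x^2 - 500*x + 625

Expanding det(x·I − A) (e.g. by cofactor expansion or by noting that A is similar to its Jordan form J, which has the same characteristic polynomial as A) gives
  χ_A(x) = x^4 - 20*x^3 + 150*x^2 - 500*x + 625
which factors as (x - 5)^4. The eigenvalues (with algebraic multiplicities) are λ = 5 with multiplicity 4.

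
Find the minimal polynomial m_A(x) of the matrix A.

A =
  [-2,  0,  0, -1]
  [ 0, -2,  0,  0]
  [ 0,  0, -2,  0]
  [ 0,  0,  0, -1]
x^2 + 3*x + 2

The characteristic polynomial is χ_A(x) = (x + 1)*(x + 2)^3, so the eigenvalues are known. The minimal polynomial is
  m_A(x) = Π_λ (x − λ)^{k_λ}
where k_λ is the size of the *largest* Jordan block for λ (equivalently, the smallest k with (A − λI)^k v = 0 for every generalised eigenvector v of λ).

  λ = -2: largest Jordan block has size 1, contributing (x + 2)
  λ = -1: largest Jordan block has size 1, contributing (x + 1)

So m_A(x) = (x + 1)*(x + 2) = x^2 + 3*x + 2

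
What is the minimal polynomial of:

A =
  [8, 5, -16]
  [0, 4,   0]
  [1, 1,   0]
x^3 - 12*x^2 + 48*x - 64

The characteristic polynomial is χ_A(x) = (x - 4)^3, so the eigenvalues are known. The minimal polynomial is
  m_A(x) = Π_λ (x − λ)^{k_λ}
where k_λ is the size of the *largest* Jordan block for λ (equivalently, the smallest k with (A − λI)^k v = 0 for every generalised eigenvector v of λ).

  λ = 4: largest Jordan block has size 3, contributing (x − 4)^3

So m_A(x) = (x - 4)^3 = x^3 - 12*x^2 + 48*x - 64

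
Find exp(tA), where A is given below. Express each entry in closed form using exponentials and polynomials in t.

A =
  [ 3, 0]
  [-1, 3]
e^{tA} =
  [exp(3*t), 0]
  [-t*exp(3*t), exp(3*t)]

Strategy: write A = P · J · P⁻¹ where J is a Jordan canonical form, so e^{tA} = P · e^{tJ} · P⁻¹, and e^{tJ} can be computed block-by-block.

A has Jordan form
J =
  [3, 1]
  [0, 3]
(up to reordering of blocks).

Per-block formulas:
  For a 2×2 Jordan block J_2(3): exp(t · J_2(3)) = e^(3t)·(I + t·N), where N is the 2×2 nilpotent shift.

After assembling e^{tJ} and conjugating by P, we get:

e^{tA} =
  [exp(3*t), 0]
  [-t*exp(3*t), exp(3*t)]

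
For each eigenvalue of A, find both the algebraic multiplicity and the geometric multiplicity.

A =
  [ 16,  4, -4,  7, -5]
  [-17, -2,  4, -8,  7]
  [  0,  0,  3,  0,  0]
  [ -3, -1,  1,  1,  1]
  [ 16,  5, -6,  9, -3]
λ = 3: alg = 5, geom = 2

Step 1 — factor the characteristic polynomial to read off the algebraic multiplicities:
  χ_A(x) = (x - 3)^5

Step 2 — compute geometric multiplicities via the rank-nullity identity g(λ) = n − rank(A − λI):
  rank(A − (3)·I) = 3, so dim ker(A − (3)·I) = n − 3 = 2

Summary:
  λ = 3: algebraic multiplicity = 5, geometric multiplicity = 2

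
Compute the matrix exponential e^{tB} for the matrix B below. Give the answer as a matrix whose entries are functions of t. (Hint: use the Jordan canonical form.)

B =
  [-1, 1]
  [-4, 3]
e^{tB} =
  [-2*t*exp(t) + exp(t), t*exp(t)]
  [-4*t*exp(t), 2*t*exp(t) + exp(t)]

Strategy: write B = P · J · P⁻¹ where J is a Jordan canonical form, so e^{tB} = P · e^{tJ} · P⁻¹, and e^{tJ} can be computed block-by-block.

B has Jordan form
J =
  [1, 1]
  [0, 1]
(up to reordering of blocks).

Per-block formulas:
  For a 2×2 Jordan block J_2(1): exp(t · J_2(1)) = e^(1t)·(I + t·N), where N is the 2×2 nilpotent shift.

After assembling e^{tJ} and conjugating by P, we get:

e^{tB} =
  [-2*t*exp(t) + exp(t), t*exp(t)]
  [-4*t*exp(t), 2*t*exp(t) + exp(t)]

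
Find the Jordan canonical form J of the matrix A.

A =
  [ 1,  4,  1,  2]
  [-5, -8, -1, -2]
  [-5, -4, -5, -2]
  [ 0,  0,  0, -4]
J_2(-4) ⊕ J_1(-4) ⊕ J_1(-4)

The characteristic polynomial is
  det(x·I − A) = x^4 + 16*x^3 + 96*x^2 + 256*x + 256 = (x + 4)^4

Eigenvalues and multiplicities (the geometric multiplicity of λ is n − rank(A − λI), which equals the number of Jordan blocks for λ):
  λ = -4: algebraic multiplicity = 4, geometric multiplicity = 3

Determining the block sizes for each eigenvalue:
  λ = -4: 3 blocks summing to 4 forces exactly one block of size 2 and the rest size 1 → block sizes [2, 1, 1]

Assembling the blocks gives a Jordan form
J =
  [-4,  1,  0,  0]
  [ 0, -4,  0,  0]
  [ 0,  0, -4,  0]
  [ 0,  0,  0, -4]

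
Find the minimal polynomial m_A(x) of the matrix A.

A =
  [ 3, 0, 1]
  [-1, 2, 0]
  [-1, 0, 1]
x^3 - 6*x^2 + 12*x - 8

The characteristic polynomial is χ_A(x) = (x - 2)^3, so the eigenvalues are known. The minimal polynomial is
  m_A(x) = Π_λ (x − λ)^{k_λ}
where k_λ is the size of the *largest* Jordan block for λ (equivalently, the smallest k with (A − λI)^k v = 0 for every generalised eigenvector v of λ).

  λ = 2: largest Jordan block has size 3, contributing (x − 2)^3

So m_A(x) = (x - 2)^3 = x^3 - 6*x^2 + 12*x - 8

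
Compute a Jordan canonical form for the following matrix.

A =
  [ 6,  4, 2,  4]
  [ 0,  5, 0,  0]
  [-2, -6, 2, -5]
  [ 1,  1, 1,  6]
J_1(4) ⊕ J_3(5)

The characteristic polynomial is
  det(x·I − A) = x^4 - 19*x^3 + 135*x^2 - 425*x + 500 = (x - 5)^3*(x - 4)

Eigenvalues and multiplicities (the geometric multiplicity of λ is n − rank(A − λI), which equals the number of Jordan blocks for λ):
  λ = 4: algebraic multiplicity = 1, geometric multiplicity = 1
  λ = 5: algebraic multiplicity = 3, geometric multiplicity = 1

Determining the block sizes for each eigenvalue:
  λ = 4: one block (gm = 1), so the single block has size am = 1 → block sizes [1]
  λ = 5: one block (gm = 1), so the single block has size am = 3 → block sizes [3]

Assembling the blocks gives a Jordan form
J =
  [4, 0, 0, 0]
  [0, 5, 1, 0]
  [0, 0, 5, 1]
  [0, 0, 0, 5]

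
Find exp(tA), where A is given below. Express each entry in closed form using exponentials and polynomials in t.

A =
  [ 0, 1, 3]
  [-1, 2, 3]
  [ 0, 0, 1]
e^{tA} =
  [-t*exp(t) + exp(t), t*exp(t), 3*t*exp(t)]
  [-t*exp(t), t*exp(t) + exp(t), 3*t*exp(t)]
  [0, 0, exp(t)]

Strategy: write A = P · J · P⁻¹ where J is a Jordan canonical form, so e^{tA} = P · e^{tJ} · P⁻¹, and e^{tJ} can be computed block-by-block.

A has Jordan form
J =
  [1, 1, 0]
  [0, 1, 0]
  [0, 0, 1]
(up to reordering of blocks).

Per-block formulas:
  For a 2×2 Jordan block J_2(1): exp(t · J_2(1)) = e^(1t)·(I + t·N), where N is the 2×2 nilpotent shift.
  For a 1×1 block at λ = 1: exp(t · [1]) = [e^(1t)].

After assembling e^{tJ} and conjugating by P, we get:

e^{tA} =
  [-t*exp(t) + exp(t), t*exp(t), 3*t*exp(t)]
  [-t*exp(t), t*exp(t) + exp(t), 3*t*exp(t)]
  [0, 0, exp(t)]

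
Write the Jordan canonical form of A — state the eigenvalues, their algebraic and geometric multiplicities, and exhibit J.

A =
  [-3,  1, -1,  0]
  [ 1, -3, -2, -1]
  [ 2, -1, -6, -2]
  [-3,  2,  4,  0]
J_3(-3) ⊕ J_1(-3)

The characteristic polynomial is
  det(x·I − A) = x^4 + 12*x^3 + 54*x^2 + 108*x + 81 = (x + 3)^4

Eigenvalues and multiplicities (the geometric multiplicity of λ is n − rank(A − λI), which equals the number of Jordan blocks for λ):
  λ = -3: algebraic multiplicity = 4, geometric multiplicity = 2

Determining the block sizes for each eigenvalue:
  λ = -3: with am = 4 and gm = 2, the partition is not yet determined (e.g. several partitions of 4 into 2 parts exist). Let N = A − (-3)·I. Computing rank(N^1) = 2, rank(N^2) = 1, rank(N^3) = 0; the number of blocks of size ≥ j is rank(N^{j−1}) − rank(N^j), giving [2, 1, 1]. So we have 1 block(s) of size 3, 1 block(s) of size 1 → block sizes [3, 1]

Assembling the blocks gives a Jordan form
J =
  [-3,  1,  0,  0]
  [ 0, -3,  1,  0]
  [ 0,  0, -3,  0]
  [ 0,  0,  0, -3]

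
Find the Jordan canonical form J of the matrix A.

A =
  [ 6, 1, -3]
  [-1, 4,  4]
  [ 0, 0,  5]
J_3(5)

The characteristic polynomial is
  det(x·I − A) = x^3 - 15*x^2 + 75*x - 125 = (x - 5)^3

Eigenvalues and multiplicities (the geometric multiplicity of λ is n − rank(A − λI), which equals the number of Jordan blocks for λ):
  λ = 5: algebraic multiplicity = 3, geometric multiplicity = 1

Determining the block sizes for each eigenvalue:
  λ = 5: one block (gm = 1), so the single block has size am = 3 → block sizes [3]

Assembling the blocks gives a Jordan form
J =
  [5, 1, 0]
  [0, 5, 1]
  [0, 0, 5]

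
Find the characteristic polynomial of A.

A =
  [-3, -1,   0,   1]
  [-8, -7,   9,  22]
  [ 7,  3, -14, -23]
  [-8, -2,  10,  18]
x^4 + 6*x^3 - 24*x^2 - 224*x - 384

Expanding det(x·I − A) (e.g. by cofactor expansion or by noting that A is similar to its Jordan form J, which has the same characteristic polynomial as A) gives
  χ_A(x) = x^4 + 6*x^3 - 24*x^2 - 224*x - 384
which factors as (x - 6)*(x + 4)^3. The eigenvalues (with algebraic multiplicities) are λ = -4 with multiplicity 3, λ = 6 with multiplicity 1.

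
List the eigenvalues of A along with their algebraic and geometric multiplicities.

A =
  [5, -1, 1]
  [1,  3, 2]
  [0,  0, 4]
λ = 4: alg = 3, geom = 1

Step 1 — factor the characteristic polynomial to read off the algebraic multiplicities:
  χ_A(x) = (x - 4)^3

Step 2 — compute geometric multiplicities via the rank-nullity identity g(λ) = n − rank(A − λI):
  rank(A − (4)·I) = 2, so dim ker(A − (4)·I) = n − 2 = 1

Summary:
  λ = 4: algebraic multiplicity = 3, geometric multiplicity = 1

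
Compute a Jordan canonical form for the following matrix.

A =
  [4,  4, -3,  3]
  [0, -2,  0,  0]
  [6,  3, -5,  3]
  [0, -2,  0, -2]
J_2(-2) ⊕ J_1(-2) ⊕ J_1(1)

The characteristic polynomial is
  det(x·I − A) = x^4 + 5*x^3 + 6*x^2 - 4*x - 8 = (x - 1)*(x + 2)^3

Eigenvalues and multiplicities (the geometric multiplicity of λ is n − rank(A − λI), which equals the number of Jordan blocks for λ):
  λ = -2: algebraic multiplicity = 3, geometric multiplicity = 2
  λ = 1: algebraic multiplicity = 1, geometric multiplicity = 1

Determining the block sizes for each eigenvalue:
  λ = -2: 2 blocks summing to 3 forces exactly one block of size 2 and the rest size 1 → block sizes [2, 1]
  λ = 1: one block (gm = 1), so the single block has size am = 1 → block sizes [1]

Assembling the blocks gives a Jordan form
J =
  [-2,  1,  0, 0]
  [ 0, -2,  0, 0]
  [ 0,  0, -2, 0]
  [ 0,  0,  0, 1]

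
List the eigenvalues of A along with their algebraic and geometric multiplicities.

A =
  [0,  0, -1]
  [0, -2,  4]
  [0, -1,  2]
λ = 0: alg = 3, geom = 1

Step 1 — factor the characteristic polynomial to read off the algebraic multiplicities:
  χ_A(x) = x^3

Step 2 — compute geometric multiplicities via the rank-nullity identity g(λ) = n − rank(A − λI):
  rank(A − (0)·I) = 2, so dim ker(A − (0)·I) = n − 2 = 1

Summary:
  λ = 0: algebraic multiplicity = 3, geometric multiplicity = 1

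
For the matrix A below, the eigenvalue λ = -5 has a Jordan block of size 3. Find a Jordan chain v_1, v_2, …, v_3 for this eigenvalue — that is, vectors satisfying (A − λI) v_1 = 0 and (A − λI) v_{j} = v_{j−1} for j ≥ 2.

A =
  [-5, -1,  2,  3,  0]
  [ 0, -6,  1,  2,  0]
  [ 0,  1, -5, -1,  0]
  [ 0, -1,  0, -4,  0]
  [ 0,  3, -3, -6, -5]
A Jordan chain for λ = -5 of length 3:
v_1 = (-1, -1, 1, -1, 3)ᵀ
v_2 = (2, 1, 0, 0, -3)ᵀ
v_3 = (0, 0, 1, 0, 0)ᵀ

Let N = A − (-5)·I. We want v_3 with N^3 v_3 = 0 but N^2 v_3 ≠ 0; then v_{j-1} := N · v_j for j = 3, …, 2.

Pick v_3 = (0, 0, 1, 0, 0)ᵀ.
Then v_2 = N · v_3 = (2, 1, 0, 0, -3)ᵀ.
Then v_1 = N · v_2 = (-1, -1, 1, -1, 3)ᵀ.

Sanity check: (A − (-5)·I) v_1 = (0, 0, 0, 0, 0)ᵀ = 0. ✓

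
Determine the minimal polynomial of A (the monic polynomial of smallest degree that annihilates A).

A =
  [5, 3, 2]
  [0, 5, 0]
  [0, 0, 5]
x^2 - 10*x + 25

The characteristic polynomial is χ_A(x) = (x - 5)^3, so the eigenvalues are known. The minimal polynomial is
  m_A(x) = Π_λ (x − λ)^{k_λ}
where k_λ is the size of the *largest* Jordan block for λ (equivalently, the smallest k with (A − λI)^k v = 0 for every generalised eigenvector v of λ).

  λ = 5: largest Jordan block has size 2, contributing (x − 5)^2

So m_A(x) = (x - 5)^2 = x^2 - 10*x + 25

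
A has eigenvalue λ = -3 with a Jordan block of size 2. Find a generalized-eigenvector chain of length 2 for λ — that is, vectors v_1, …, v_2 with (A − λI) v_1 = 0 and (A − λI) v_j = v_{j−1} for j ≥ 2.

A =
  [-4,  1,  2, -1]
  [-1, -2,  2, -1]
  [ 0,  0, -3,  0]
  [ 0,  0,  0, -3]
A Jordan chain for λ = -3 of length 2:
v_1 = (-1, -1, 0, 0)ᵀ
v_2 = (1, 0, 0, 0)ᵀ

Let N = A − (-3)·I. We want v_2 with N^2 v_2 = 0 but N^1 v_2 ≠ 0; then v_{j-1} := N · v_j for j = 2, …, 2.

Pick v_2 = (1, 0, 0, 0)ᵀ.
Then v_1 = N · v_2 = (-1, -1, 0, 0)ᵀ.

Sanity check: (A − (-3)·I) v_1 = (0, 0, 0, 0)ᵀ = 0. ✓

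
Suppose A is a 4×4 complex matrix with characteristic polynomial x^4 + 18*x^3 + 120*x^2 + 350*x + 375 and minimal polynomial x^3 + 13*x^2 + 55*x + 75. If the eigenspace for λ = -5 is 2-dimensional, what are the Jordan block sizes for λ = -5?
Block sizes for λ = -5: [2, 1]

Step 1 — from the characteristic polynomial, algebraic multiplicity of λ = -5 is 3. From dim ker(A − (-5)·I) = 2, there are exactly 2 Jordan blocks for λ = -5.
Step 2 — from the minimal polynomial, the factor (x + 5)^2 tells us the largest block for λ = -5 has size 2.
Step 3 — with total size 3, 2 blocks, and largest block 2, the block sizes (in nonincreasing order) are [2, 1].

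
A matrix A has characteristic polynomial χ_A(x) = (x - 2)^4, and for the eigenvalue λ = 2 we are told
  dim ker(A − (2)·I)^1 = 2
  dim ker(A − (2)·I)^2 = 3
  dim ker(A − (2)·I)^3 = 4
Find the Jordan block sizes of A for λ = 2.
Block sizes for λ = 2: [3, 1]

From the dimensions of kernels of powers, the number of Jordan blocks of size at least j is d_j − d_{j−1} where d_j = dim ker(N^j) (with d_0 = 0). Computing the differences gives [2, 1, 1].
The number of blocks of size exactly k is (#blocks of size ≥ k) − (#blocks of size ≥ k + 1), so the partition is: 1 block(s) of size 1, 1 block(s) of size 3.
In nonincreasing order the block sizes are [3, 1].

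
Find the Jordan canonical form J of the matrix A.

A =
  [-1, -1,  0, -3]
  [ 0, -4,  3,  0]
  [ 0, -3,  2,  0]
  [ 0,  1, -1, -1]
J_2(-1) ⊕ J_2(-1)

The characteristic polynomial is
  det(x·I − A) = x^4 + 4*x^3 + 6*x^2 + 4*x + 1 = (x + 1)^4

Eigenvalues and multiplicities (the geometric multiplicity of λ is n − rank(A − λI), which equals the number of Jordan blocks for λ):
  λ = -1: algebraic multiplicity = 4, geometric multiplicity = 2

Determining the block sizes for each eigenvalue:
  λ = -1: with am = 4 and gm = 2, the partition is not yet determined (e.g. several partitions of 4 into 2 parts exist). Let N = A − (-1)·I. Computing rank(N^1) = 2, rank(N^2) = 0; the number of blocks of size ≥ j is rank(N^{j−1}) − rank(N^j), giving [2, 2]. So we have 2 block(s) of size 2 → block sizes [2, 2]

Assembling the blocks gives a Jordan form
J =
  [-1,  1,  0,  0]
  [ 0, -1,  0,  0]
  [ 0,  0, -1,  1]
  [ 0,  0,  0, -1]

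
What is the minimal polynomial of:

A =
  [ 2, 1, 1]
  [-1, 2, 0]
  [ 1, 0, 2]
x^3 - 6*x^2 + 12*x - 8

The characteristic polynomial is χ_A(x) = (x - 2)^3, so the eigenvalues are known. The minimal polynomial is
  m_A(x) = Π_λ (x − λ)^{k_λ}
where k_λ is the size of the *largest* Jordan block for λ (equivalently, the smallest k with (A − λI)^k v = 0 for every generalised eigenvector v of λ).

  λ = 2: largest Jordan block has size 3, contributing (x − 2)^3

So m_A(x) = (x - 2)^3 = x^3 - 6*x^2 + 12*x - 8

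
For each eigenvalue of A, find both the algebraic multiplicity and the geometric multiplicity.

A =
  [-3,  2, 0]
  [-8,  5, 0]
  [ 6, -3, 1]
λ = 1: alg = 3, geom = 2

Step 1 — factor the characteristic polynomial to read off the algebraic multiplicities:
  χ_A(x) = (x - 1)^3

Step 2 — compute geometric multiplicities via the rank-nullity identity g(λ) = n − rank(A − λI):
  rank(A − (1)·I) = 1, so dim ker(A − (1)·I) = n − 1 = 2

Summary:
  λ = 1: algebraic multiplicity = 3, geometric multiplicity = 2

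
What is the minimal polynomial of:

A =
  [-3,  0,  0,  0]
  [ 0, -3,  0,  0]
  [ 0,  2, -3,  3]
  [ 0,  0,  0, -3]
x^2 + 6*x + 9

The characteristic polynomial is χ_A(x) = (x + 3)^4, so the eigenvalues are known. The minimal polynomial is
  m_A(x) = Π_λ (x − λ)^{k_λ}
where k_λ is the size of the *largest* Jordan block for λ (equivalently, the smallest k with (A − λI)^k v = 0 for every generalised eigenvector v of λ).

  λ = -3: largest Jordan block has size 2, contributing (x + 3)^2

So m_A(x) = (x + 3)^2 = x^2 + 6*x + 9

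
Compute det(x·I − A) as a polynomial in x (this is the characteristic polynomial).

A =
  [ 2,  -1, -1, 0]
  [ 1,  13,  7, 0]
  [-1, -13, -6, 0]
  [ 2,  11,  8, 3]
x^4 - 12*x^3 + 54*x^2 - 108*x + 81

Expanding det(x·I − A) (e.g. by cofactor expansion or by noting that A is similar to its Jordan form J, which has the same characteristic polynomial as A) gives
  χ_A(x) = x^4 - 12*x^3 + 54*x^2 - 108*x + 81
which factors as (x - 3)^4. The eigenvalues (with algebraic multiplicities) are λ = 3 with multiplicity 4.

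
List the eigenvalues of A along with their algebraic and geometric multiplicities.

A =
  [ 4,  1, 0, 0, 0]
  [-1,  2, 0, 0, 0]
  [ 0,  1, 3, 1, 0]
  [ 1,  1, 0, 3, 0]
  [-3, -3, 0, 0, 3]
λ = 3: alg = 5, geom = 3

Step 1 — factor the characteristic polynomial to read off the algebraic multiplicities:
  χ_A(x) = (x - 3)^5

Step 2 — compute geometric multiplicities via the rank-nullity identity g(λ) = n − rank(A − λI):
  rank(A − (3)·I) = 2, so dim ker(A − (3)·I) = n − 2 = 3

Summary:
  λ = 3: algebraic multiplicity = 5, geometric multiplicity = 3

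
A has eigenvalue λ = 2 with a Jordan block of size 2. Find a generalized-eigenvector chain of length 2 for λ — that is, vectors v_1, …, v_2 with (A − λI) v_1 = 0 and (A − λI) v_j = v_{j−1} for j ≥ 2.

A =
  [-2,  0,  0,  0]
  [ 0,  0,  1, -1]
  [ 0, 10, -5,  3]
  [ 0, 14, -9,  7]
A Jordan chain for λ = 2 of length 2:
v_1 = (0, -1, -1, 1)ᵀ
v_2 = (0, 2, 3, 0)ᵀ

Let N = A − (2)·I. We want v_2 with N^2 v_2 = 0 but N^1 v_2 ≠ 0; then v_{j-1} := N · v_j for j = 2, …, 2.

Pick v_2 = (0, 2, 3, 0)ᵀ.
Then v_1 = N · v_2 = (0, -1, -1, 1)ᵀ.

Sanity check: (A − (2)·I) v_1 = (0, 0, 0, 0)ᵀ = 0. ✓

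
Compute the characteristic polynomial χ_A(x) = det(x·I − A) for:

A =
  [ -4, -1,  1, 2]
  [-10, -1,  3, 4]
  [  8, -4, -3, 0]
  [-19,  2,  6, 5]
x^4 + 3*x^3 + 3*x^2 + x

Expanding det(x·I − A) (e.g. by cofactor expansion or by noting that A is similar to its Jordan form J, which has the same characteristic polynomial as A) gives
  χ_A(x) = x^4 + 3*x^3 + 3*x^2 + x
which factors as x*(x + 1)^3. The eigenvalues (with algebraic multiplicities) are λ = -1 with multiplicity 3, λ = 0 with multiplicity 1.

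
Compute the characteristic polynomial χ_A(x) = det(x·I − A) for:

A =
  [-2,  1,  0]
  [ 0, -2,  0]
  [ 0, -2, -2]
x^3 + 6*x^2 + 12*x + 8

Expanding det(x·I − A) (e.g. by cofactor expansion or by noting that A is similar to its Jordan form J, which has the same characteristic polynomial as A) gives
  χ_A(x) = x^3 + 6*x^2 + 12*x + 8
which factors as (x + 2)^3. The eigenvalues (with algebraic multiplicities) are λ = -2 with multiplicity 3.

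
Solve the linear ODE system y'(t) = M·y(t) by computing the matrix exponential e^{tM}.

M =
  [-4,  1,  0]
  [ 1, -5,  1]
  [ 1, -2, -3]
e^{tM} =
  [t^2*exp(-4*t)/2 + exp(-4*t), -t^2*exp(-4*t)/2 + t*exp(-4*t), t^2*exp(-4*t)/2]
  [t*exp(-4*t), -t*exp(-4*t) + exp(-4*t), t*exp(-4*t)]
  [-t^2*exp(-4*t)/2 + t*exp(-4*t), t^2*exp(-4*t)/2 - 2*t*exp(-4*t), -t^2*exp(-4*t)/2 + t*exp(-4*t) + exp(-4*t)]

Strategy: write M = P · J · P⁻¹ where J is a Jordan canonical form, so e^{tM} = P · e^{tJ} · P⁻¹, and e^{tJ} can be computed block-by-block.

M has Jordan form
J =
  [-4,  1,  0]
  [ 0, -4,  1]
  [ 0,  0, -4]
(up to reordering of blocks).

Per-block formulas:
  For a 3×3 Jordan block J_3(-4): exp(t · J_3(-4)) = e^(-4t)·(I + t·N + (t^2/2)·N^2), where N is the 3×3 nilpotent shift.

After assembling e^{tJ} and conjugating by P, we get:

e^{tM} =
  [t^2*exp(-4*t)/2 + exp(-4*t), -t^2*exp(-4*t)/2 + t*exp(-4*t), t^2*exp(-4*t)/2]
  [t*exp(-4*t), -t*exp(-4*t) + exp(-4*t), t*exp(-4*t)]
  [-t^2*exp(-4*t)/2 + t*exp(-4*t), t^2*exp(-4*t)/2 - 2*t*exp(-4*t), -t^2*exp(-4*t)/2 + t*exp(-4*t) + exp(-4*t)]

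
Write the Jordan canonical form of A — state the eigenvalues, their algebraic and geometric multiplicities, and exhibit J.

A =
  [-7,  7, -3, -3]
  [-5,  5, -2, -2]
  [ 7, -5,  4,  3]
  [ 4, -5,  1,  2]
J_3(1) ⊕ J_1(1)

The characteristic polynomial is
  det(x·I − A) = x^4 - 4*x^3 + 6*x^2 - 4*x + 1 = (x - 1)^4

Eigenvalues and multiplicities (the geometric multiplicity of λ is n − rank(A − λI), which equals the number of Jordan blocks for λ):
  λ = 1: algebraic multiplicity = 4, geometric multiplicity = 2

Determining the block sizes for each eigenvalue:
  λ = 1: with am = 4 and gm = 2, the partition is not yet determined (e.g. several partitions of 4 into 2 parts exist). Let N = A − (1)·I. Computing rank(N^1) = 2, rank(N^2) = 1, rank(N^3) = 0; the number of blocks of size ≥ j is rank(N^{j−1}) − rank(N^j), giving [2, 1, 1]. So we have 1 block(s) of size 3, 1 block(s) of size 1 → block sizes [3, 1]

Assembling the blocks gives a Jordan form
J =
  [1, 1, 0, 0]
  [0, 1, 1, 0]
  [0, 0, 1, 0]
  [0, 0, 0, 1]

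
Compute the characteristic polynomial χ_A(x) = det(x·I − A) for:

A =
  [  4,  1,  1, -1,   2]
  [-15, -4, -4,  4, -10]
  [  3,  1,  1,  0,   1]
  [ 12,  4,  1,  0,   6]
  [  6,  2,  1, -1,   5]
x^5 - 6*x^4 + 14*x^3 - 16*x^2 + 9*x - 2

Expanding det(x·I − A) (e.g. by cofactor expansion or by noting that A is similar to its Jordan form J, which has the same characteristic polynomial as A) gives
  χ_A(x) = x^5 - 6*x^4 + 14*x^3 - 16*x^2 + 9*x - 2
which factors as (x - 2)*(x - 1)^4. The eigenvalues (with algebraic multiplicities) are λ = 1 with multiplicity 4, λ = 2 with multiplicity 1.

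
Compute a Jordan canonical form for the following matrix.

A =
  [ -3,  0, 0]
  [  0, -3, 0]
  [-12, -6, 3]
J_1(-3) ⊕ J_1(-3) ⊕ J_1(3)

The characteristic polynomial is
  det(x·I − A) = x^3 + 3*x^2 - 9*x - 27 = (x - 3)*(x + 3)^2

Eigenvalues and multiplicities (the geometric multiplicity of λ is n − rank(A − λI), which equals the number of Jordan blocks for λ):
  λ = -3: algebraic multiplicity = 2, geometric multiplicity = 2
  λ = 3: algebraic multiplicity = 1, geometric multiplicity = 1

Determining the block sizes for each eigenvalue:
  λ = -3: gm = am = 2, so every block has size 1 → block sizes [1, 1]
  λ = 3: one block (gm = 1), so the single block has size am = 1 → block sizes [1]

Assembling the blocks gives a Jordan form
J =
  [-3,  0, 0]
  [ 0, -3, 0]
  [ 0,  0, 3]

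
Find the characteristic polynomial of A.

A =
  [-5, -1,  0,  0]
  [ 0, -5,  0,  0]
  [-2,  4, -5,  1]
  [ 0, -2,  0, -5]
x^4 + 20*x^3 + 150*x^2 + 500*x + 625

Expanding det(x·I − A) (e.g. by cofactor expansion or by noting that A is similar to its Jordan form J, which has the same characteristic polynomial as A) gives
  χ_A(x) = x^4 + 20*x^3 + 150*x^2 + 500*x + 625
which factors as (x + 5)^4. The eigenvalues (with algebraic multiplicities) are λ = -5 with multiplicity 4.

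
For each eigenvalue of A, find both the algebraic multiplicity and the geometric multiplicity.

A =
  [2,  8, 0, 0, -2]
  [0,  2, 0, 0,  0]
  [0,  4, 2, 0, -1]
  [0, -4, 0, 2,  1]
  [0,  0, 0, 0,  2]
λ = 2: alg = 5, geom = 4

Step 1 — factor the characteristic polynomial to read off the algebraic multiplicities:
  χ_A(x) = (x - 2)^5

Step 2 — compute geometric multiplicities via the rank-nullity identity g(λ) = n − rank(A − λI):
  rank(A − (2)·I) = 1, so dim ker(A − (2)·I) = n − 1 = 4

Summary:
  λ = 2: algebraic multiplicity = 5, geometric multiplicity = 4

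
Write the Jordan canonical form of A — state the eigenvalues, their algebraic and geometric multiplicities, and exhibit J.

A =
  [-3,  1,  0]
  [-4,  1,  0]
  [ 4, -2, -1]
J_2(-1) ⊕ J_1(-1)

The characteristic polynomial is
  det(x·I − A) = x^3 + 3*x^2 + 3*x + 1 = (x + 1)^3

Eigenvalues and multiplicities (the geometric multiplicity of λ is n − rank(A − λI), which equals the number of Jordan blocks for λ):
  λ = -1: algebraic multiplicity = 3, geometric multiplicity = 2

Determining the block sizes for each eigenvalue:
  λ = -1: 2 blocks summing to 3 forces exactly one block of size 2 and the rest size 1 → block sizes [2, 1]

Assembling the blocks gives a Jordan form
J =
  [-1,  1,  0]
  [ 0, -1,  0]
  [ 0,  0, -1]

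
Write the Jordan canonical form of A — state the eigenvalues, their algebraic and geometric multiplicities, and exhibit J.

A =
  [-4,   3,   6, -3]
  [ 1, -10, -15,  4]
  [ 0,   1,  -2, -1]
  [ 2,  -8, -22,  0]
J_3(-4) ⊕ J_1(-4)

The characteristic polynomial is
  det(x·I − A) = x^4 + 16*x^3 + 96*x^2 + 256*x + 256 = (x + 4)^4

Eigenvalues and multiplicities (the geometric multiplicity of λ is n − rank(A − λI), which equals the number of Jordan blocks for λ):
  λ = -4: algebraic multiplicity = 4, geometric multiplicity = 2

Determining the block sizes for each eigenvalue:
  λ = -4: with am = 4 and gm = 2, the partition is not yet determined (e.g. several partitions of 4 into 2 parts exist). Let N = A − (-4)·I. Computing rank(N^1) = 2, rank(N^2) = 1, rank(N^3) = 0; the number of blocks of size ≥ j is rank(N^{j−1}) − rank(N^j), giving [2, 1, 1]. So we have 1 block(s) of size 3, 1 block(s) of size 1 → block sizes [3, 1]

Assembling the blocks gives a Jordan form
J =
  [-4,  1,  0,  0]
  [ 0, -4,  1,  0]
  [ 0,  0, -4,  0]
  [ 0,  0,  0, -4]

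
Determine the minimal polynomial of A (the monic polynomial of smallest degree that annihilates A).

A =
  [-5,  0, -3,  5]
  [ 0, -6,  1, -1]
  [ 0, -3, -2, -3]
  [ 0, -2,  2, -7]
x^3 + 15*x^2 + 75*x + 125

The characteristic polynomial is χ_A(x) = (x + 5)^4, so the eigenvalues are known. The minimal polynomial is
  m_A(x) = Π_λ (x − λ)^{k_λ}
where k_λ is the size of the *largest* Jordan block for λ (equivalently, the smallest k with (A − λI)^k v = 0 for every generalised eigenvector v of λ).

  λ = -5: largest Jordan block has size 3, contributing (x + 5)^3

So m_A(x) = (x + 5)^3 = x^3 + 15*x^2 + 75*x + 125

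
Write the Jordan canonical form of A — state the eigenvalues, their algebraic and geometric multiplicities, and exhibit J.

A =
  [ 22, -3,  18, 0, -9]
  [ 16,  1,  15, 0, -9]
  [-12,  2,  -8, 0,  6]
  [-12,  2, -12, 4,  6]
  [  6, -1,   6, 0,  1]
J_3(4) ⊕ J_1(4) ⊕ J_1(4)

The characteristic polynomial is
  det(x·I − A) = x^5 - 20*x^4 + 160*x^3 - 640*x^2 + 1280*x - 1024 = (x - 4)^5

Eigenvalues and multiplicities (the geometric multiplicity of λ is n − rank(A − λI), which equals the number of Jordan blocks for λ):
  λ = 4: algebraic multiplicity = 5, geometric multiplicity = 3

Determining the block sizes for each eigenvalue:
  λ = 4: with am = 5 and gm = 3, the partition is not yet determined (e.g. several partitions of 5 into 3 parts exist). Let N = A − (4)·I. Computing rank(N^1) = 2, rank(N^2) = 1, rank(N^3) = 0; the number of blocks of size ≥ j is rank(N^{j−1}) − rank(N^j), giving [3, 1, 1]. So we have 1 block(s) of size 3, 2 block(s) of size 1 → block sizes [3, 1, 1]

Assembling the blocks gives a Jordan form
J =
  [4, 1, 0, 0, 0]
  [0, 4, 1, 0, 0]
  [0, 0, 4, 0, 0]
  [0, 0, 0, 4, 0]
  [0, 0, 0, 0, 4]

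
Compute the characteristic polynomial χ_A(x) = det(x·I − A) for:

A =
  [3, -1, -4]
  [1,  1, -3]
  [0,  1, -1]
x^3 - 3*x^2 + 3*x - 1

Expanding det(x·I − A) (e.g. by cofactor expansion or by noting that A is similar to its Jordan form J, which has the same characteristic polynomial as A) gives
  χ_A(x) = x^3 - 3*x^2 + 3*x - 1
which factors as (x - 1)^3. The eigenvalues (with algebraic multiplicities) are λ = 1 with multiplicity 3.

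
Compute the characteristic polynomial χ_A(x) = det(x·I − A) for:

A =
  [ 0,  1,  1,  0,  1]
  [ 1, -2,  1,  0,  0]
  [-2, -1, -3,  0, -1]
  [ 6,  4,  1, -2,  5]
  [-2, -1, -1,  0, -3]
x^5 + 10*x^4 + 40*x^3 + 80*x^2 + 80*x + 32

Expanding det(x·I − A) (e.g. by cofactor expansion or by noting that A is similar to its Jordan form J, which has the same characteristic polynomial as A) gives
  χ_A(x) = x^5 + 10*x^4 + 40*x^3 + 80*x^2 + 80*x + 32
which factors as (x + 2)^5. The eigenvalues (with algebraic multiplicities) are λ = -2 with multiplicity 5.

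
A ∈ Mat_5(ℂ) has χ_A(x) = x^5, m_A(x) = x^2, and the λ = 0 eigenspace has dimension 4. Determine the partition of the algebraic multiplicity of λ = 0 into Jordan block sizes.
Block sizes for λ = 0: [2, 1, 1, 1]

Step 1 — from the characteristic polynomial, algebraic multiplicity of λ = 0 is 5. From dim ker(A − (0)·I) = 4, there are exactly 4 Jordan blocks for λ = 0.
Step 2 — from the minimal polynomial, the factor (x − 0)^2 tells us the largest block for λ = 0 has size 2.
Step 3 — with total size 5, 4 blocks, and largest block 2, the block sizes (in nonincreasing order) are [2, 1, 1, 1].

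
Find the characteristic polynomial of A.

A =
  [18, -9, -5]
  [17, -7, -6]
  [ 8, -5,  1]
x^3 - 12*x^2 + 48*x - 64

Expanding det(x·I − A) (e.g. by cofactor expansion or by noting that A is similar to its Jordan form J, which has the same characteristic polynomial as A) gives
  χ_A(x) = x^3 - 12*x^2 + 48*x - 64
which factors as (x - 4)^3. The eigenvalues (with algebraic multiplicities) are λ = 4 with multiplicity 3.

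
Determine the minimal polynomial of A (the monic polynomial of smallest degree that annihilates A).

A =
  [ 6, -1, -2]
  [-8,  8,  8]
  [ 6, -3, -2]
x^2 - 8*x + 16

The characteristic polynomial is χ_A(x) = (x - 4)^3, so the eigenvalues are known. The minimal polynomial is
  m_A(x) = Π_λ (x − λ)^{k_λ}
where k_λ is the size of the *largest* Jordan block for λ (equivalently, the smallest k with (A − λI)^k v = 0 for every generalised eigenvector v of λ).

  λ = 4: largest Jordan block has size 2, contributing (x − 4)^2

So m_A(x) = (x - 4)^2 = x^2 - 8*x + 16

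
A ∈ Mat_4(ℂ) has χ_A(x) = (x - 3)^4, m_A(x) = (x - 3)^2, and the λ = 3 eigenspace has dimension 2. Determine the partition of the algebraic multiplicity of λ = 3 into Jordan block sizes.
Block sizes for λ = 3: [2, 2]

Step 1 — from the characteristic polynomial, algebraic multiplicity of λ = 3 is 4. From dim ker(A − (3)·I) = 2, there are exactly 2 Jordan blocks for λ = 3.
Step 2 — from the minimal polynomial, the factor (x − 3)^2 tells us the largest block for λ = 3 has size 2.
Step 3 — with total size 4, 2 blocks, and largest block 2, the block sizes (in nonincreasing order) are [2, 2].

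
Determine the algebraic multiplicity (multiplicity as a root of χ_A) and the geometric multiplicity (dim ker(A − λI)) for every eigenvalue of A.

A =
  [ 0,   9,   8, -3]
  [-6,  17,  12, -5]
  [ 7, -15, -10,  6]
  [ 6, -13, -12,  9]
λ = 4: alg = 4, geom = 2

Step 1 — factor the characteristic polynomial to read off the algebraic multiplicities:
  χ_A(x) = (x - 4)^4

Step 2 — compute geometric multiplicities via the rank-nullity identity g(λ) = n − rank(A − λI):
  rank(A − (4)·I) = 2, so dim ker(A − (4)·I) = n − 2 = 2

Summary:
  λ = 4: algebraic multiplicity = 4, geometric multiplicity = 2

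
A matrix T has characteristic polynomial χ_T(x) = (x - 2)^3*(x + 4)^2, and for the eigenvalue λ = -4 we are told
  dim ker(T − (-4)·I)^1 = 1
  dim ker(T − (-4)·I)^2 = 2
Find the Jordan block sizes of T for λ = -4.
Block sizes for λ = -4: [2]

From the dimensions of kernels of powers, the number of Jordan blocks of size at least j is d_j − d_{j−1} where d_j = dim ker(N^j) (with d_0 = 0). Computing the differences gives [1, 1].
The number of blocks of size exactly k is (#blocks of size ≥ k) − (#blocks of size ≥ k + 1), so the partition is: 1 block(s) of size 2.
In nonincreasing order the block sizes are [2].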